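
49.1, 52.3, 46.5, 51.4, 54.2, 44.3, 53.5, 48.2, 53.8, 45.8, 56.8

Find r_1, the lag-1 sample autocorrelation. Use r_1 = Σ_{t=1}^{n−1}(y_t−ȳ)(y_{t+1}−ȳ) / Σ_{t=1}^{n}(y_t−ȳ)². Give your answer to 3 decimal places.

-0.689

Mean ȳ = (49.1 + 52.3 + 46.5 + 51.4 + 54.2 + 44.3 + 53.5 + 48.2 + 53.8 + 45.8 + 56.8)/11 = 50.5364
Numerator Σ_{t=1}^{10}(y_t−ȳ)(y_{t+1}−ȳ) = -110.9777
Denominator Σ(y_t−ȳ)² = 161.0855
r_1 = -110.9777 / 161.0855 = -0.689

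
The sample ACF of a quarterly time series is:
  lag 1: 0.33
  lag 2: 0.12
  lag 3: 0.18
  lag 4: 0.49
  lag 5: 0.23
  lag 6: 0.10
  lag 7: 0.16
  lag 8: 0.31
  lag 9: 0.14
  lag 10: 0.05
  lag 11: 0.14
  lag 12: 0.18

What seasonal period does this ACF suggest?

The largest autocorrelation is r_4 = 0.49; the remaining lags stay at or below 0.33. The elevated value at lag 1 (0.33), dropping to 0.12 at lag 2, reflects decaying short-term dependence rather than seasonality.
The dominant spike at lag 4 indicates a seasonal period of 4.

4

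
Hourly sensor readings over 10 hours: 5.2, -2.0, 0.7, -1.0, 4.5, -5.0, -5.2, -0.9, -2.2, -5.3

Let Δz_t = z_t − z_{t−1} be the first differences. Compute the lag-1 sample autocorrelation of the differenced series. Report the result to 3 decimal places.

-0.439

First differences Δz: -7.2, 2.7, -1.7, 5.5, -9.5, -0.2, 4.3, -1.3, -3.1
Mean of differences = -1.1667
Numerator Σ(Δz_t−Δz̄)(Δz_{t+1}−Δz̄) = -87.7444
Denominator Σ(Δz_t−Δz̄)² = 200.1000
r_1(Δz) = -87.7444 / 200.1000 = -0.439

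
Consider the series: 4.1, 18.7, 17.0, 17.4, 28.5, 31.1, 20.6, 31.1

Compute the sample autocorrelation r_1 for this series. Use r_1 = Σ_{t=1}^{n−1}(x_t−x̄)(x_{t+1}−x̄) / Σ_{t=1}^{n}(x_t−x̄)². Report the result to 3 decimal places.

0.177

Mean x̄ = (4.1 + 18.7 + 17.0 + 17.4 + 28.5 + 31.1 + 20.6 + 31.1)/8 = 21.0625
Deviations from mean: -16.9625, -2.3625, -4.0625, -3.6625, 7.4375, 10.0375, -0.4625, 10.0375
Σ(x_t−x̄)(x_{t+1}−x̄) = (40.0739) + (9.5977) + (14.8789) + (-27.2398) + (74.6539) + (-4.6423) + (-4.6423) = 102.6798
Denominator Σ(x_t−x̄)² = 580.2588
r_1 = 102.6798 / 580.2588 = 0.177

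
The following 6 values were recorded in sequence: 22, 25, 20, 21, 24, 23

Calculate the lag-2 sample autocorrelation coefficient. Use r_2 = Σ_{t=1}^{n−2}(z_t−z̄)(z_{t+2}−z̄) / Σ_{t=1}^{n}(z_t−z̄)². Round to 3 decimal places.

Mean z̄ = (22 + 25 + 20 + 21 + 24 + 23)/6 = 22.5000
Deviations from mean: -0.5000, 2.5000, -2.5000, -1.5000, 1.5000, 0.5000
Σ(z_t−z̄)(z_{t+2}−z̄) = (1.2500) + (-3.7500) + (-3.7500) + (-0.7500) = -7.0000
Denominator Σ(z_t−z̄)² = 17.5000
r_2 = -7.0000 / 17.5000 = -0.400

-0.400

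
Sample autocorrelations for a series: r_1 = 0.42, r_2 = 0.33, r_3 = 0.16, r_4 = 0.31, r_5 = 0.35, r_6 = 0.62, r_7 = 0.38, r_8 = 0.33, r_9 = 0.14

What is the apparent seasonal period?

The largest autocorrelation is r_6 = 0.62; the remaining lags stay at or below 0.42. The elevated value at lag 1 (0.42), dropping to 0.33 at lag 2, reflects decaying short-term dependence rather than seasonality.
The dominant spike at lag 6 indicates a seasonal period of 6.

6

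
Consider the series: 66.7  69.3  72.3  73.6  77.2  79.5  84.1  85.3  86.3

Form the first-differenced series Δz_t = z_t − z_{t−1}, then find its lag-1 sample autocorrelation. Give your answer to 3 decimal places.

First differences Δz: 2.6, 3.0, 1.3, 3.6, 2.3, 4.6, 1.2, 1.0
Mean of differences = 2.4500
Numerator Σ(Δz_t−Δz̄)(Δz_{t+1}−Δz̄) = -3.2425
Denominator Σ(Δz_t−Δz̄)² = 11.2800
r_1(Δz) = -3.2425 / 11.2800 = -0.287

-0.287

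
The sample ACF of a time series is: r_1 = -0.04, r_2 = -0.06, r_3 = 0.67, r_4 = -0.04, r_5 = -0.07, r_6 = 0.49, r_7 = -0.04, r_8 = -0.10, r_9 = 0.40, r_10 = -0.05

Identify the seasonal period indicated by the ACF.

The largest autocorrelation is r_3 = 0.67, with weaker echoes at lags 6 (0.49) and 9 (0.40); the remaining lags stay at or below -0.04.
The dominant spike at lag 3 indicates a seasonal period of 3.

3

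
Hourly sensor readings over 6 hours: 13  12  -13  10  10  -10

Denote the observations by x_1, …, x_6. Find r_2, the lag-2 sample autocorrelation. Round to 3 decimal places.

-0.420

Mean x̄ = (13 + 12 − 13 + 10 + 10 − 10)/6 = 3.6667
Numerator Σ_{t=1}^{4}(x_t−x̄)(x_{t+2}−x̄) = -294.8889
Denominator Σ(x_t−x̄)² = 701.3333
r_2 = -294.8889 / 701.3333 = -0.420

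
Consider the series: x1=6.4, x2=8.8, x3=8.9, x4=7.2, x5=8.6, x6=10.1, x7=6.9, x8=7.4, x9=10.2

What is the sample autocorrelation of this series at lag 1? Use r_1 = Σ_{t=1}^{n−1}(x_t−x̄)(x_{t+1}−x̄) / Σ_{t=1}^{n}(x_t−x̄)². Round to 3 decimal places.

-0.269

Mean x̄ = (6.4 + 8.8 + 8.9 + 7.2 + 8.6 + 10.1 + 6.9 + 7.4 + 10.2)/9 = 8.2778
Numerator Σ_{t=1}^{8}(x_t−x̄)(x_{t+1}−x̄) = -4.0749
Denominator Σ(x_t−x̄)² = 15.1356
r_1 = -4.0749 / 15.1356 = -0.269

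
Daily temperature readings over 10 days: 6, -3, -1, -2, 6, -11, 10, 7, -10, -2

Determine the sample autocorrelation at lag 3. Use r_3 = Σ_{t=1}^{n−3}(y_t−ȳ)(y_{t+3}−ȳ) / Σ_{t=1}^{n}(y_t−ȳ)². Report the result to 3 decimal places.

0.202

Mean ȳ = (6 − 3 − 1 − 2 + 6 − 11 + 10 + 7 − 10 − 2)/10 = 0.0000
Numerator Σ_{t=1}^{7}(y_t−ȳ)(y_{t+3}−ȳ) = 93.0000
Denominator Σ(y_t−ȳ)² = 460.0000
r_3 = 93.0000 / 460.0000 = 0.202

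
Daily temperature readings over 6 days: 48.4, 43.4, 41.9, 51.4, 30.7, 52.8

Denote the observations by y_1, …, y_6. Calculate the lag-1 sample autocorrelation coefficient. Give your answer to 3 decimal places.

-0.687

Mean ȳ = (48.4 + 43.4 + 41.9 + 51.4 + 30.7 + 52.8)/6 = 44.7667
Deviations from mean: 3.6333, -1.3667, -2.8667, 6.6333, -14.0667, 8.0333
Σ(y_t−ȳ)(y_{t+1}−ȳ) = (-4.9656) + (3.9178) + (-19.0156) + (-93.3089) + (-113.0022) = -226.3744
Denominator Σ(y_t−ȳ)² = 329.6933
r_1 = -226.3744 / 329.6933 = -0.687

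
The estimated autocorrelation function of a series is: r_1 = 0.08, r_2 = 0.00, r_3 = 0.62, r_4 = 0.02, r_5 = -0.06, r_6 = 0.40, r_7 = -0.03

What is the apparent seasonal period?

The largest autocorrelation is r_3 = 0.62, with a weaker echo at lag 6 (0.40); the remaining lags stay at or below 0.08.
The dominant spike at lag 3 indicates a seasonal period of 3.

3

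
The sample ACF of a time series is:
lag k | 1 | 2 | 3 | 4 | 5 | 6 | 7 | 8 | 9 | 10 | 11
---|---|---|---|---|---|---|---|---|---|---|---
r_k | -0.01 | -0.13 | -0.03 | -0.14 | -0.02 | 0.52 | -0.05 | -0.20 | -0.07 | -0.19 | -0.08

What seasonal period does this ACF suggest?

The largest autocorrelation is r_6 = 0.52; the remaining lags stay at or below -0.01.
The dominant spike at lag 6 indicates a seasonal period of 6.

6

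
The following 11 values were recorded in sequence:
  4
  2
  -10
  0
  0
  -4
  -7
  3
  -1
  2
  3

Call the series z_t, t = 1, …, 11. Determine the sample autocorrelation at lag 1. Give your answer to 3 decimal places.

Mean z̄ = (4 + 2 − 10 + 0 + 0 − 4 − 7 + 3 − 1 + 2 + 3)/11 = -0.7273
Numerator Σ_{t=1}^{10}(z_t−z̄)(z_{t+1}−z̄) = -15.4380
Denominator Σ(z_t−z̄)² = 202.1818
r_1 = -15.4380 / 202.1818 = -0.076

-0.076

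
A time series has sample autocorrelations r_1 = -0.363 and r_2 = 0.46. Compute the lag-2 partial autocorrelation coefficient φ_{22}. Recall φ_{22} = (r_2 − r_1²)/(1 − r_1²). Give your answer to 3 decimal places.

φ_{22} = (r_2 − r_1²) / (1 − r_1²)
r_1² = (-0.363)² = 0.131769
Numerator = 0.46 − 0.1318 = 0.3282; denominator = 1 − 0.1318 = 0.8682
φ_{22} = 0.3282 / 0.8682 = 0.378

0.378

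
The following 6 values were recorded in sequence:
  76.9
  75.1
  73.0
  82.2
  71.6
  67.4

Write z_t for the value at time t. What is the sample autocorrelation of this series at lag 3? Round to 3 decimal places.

0.216

Mean z̄ = (76.9 + 75.1 + 73.0 + 82.2 + 71.6 + 67.4)/6 = 74.3667
Deviations from mean: 2.5333, 0.7333, -1.3667, 7.8333, -2.7667, -6.9667
Numerator Σ_{t=1}^{3}(z_t−z̄)(z_{t+3}−z̄) = 27.3367
Denominator Σ(z_t−z̄)² = 126.3733
r_3 = 27.3367 / 126.3733 = 0.216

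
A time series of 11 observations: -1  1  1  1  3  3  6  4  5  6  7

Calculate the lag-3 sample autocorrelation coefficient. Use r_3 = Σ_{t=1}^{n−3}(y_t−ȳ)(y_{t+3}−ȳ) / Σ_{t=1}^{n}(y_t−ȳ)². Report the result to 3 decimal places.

0.215

Mean ȳ = (-1 + 1 + 1 + 1 + 3 + 3 + 6 + 4 + 5 + 6 + 7)/11 = 3.2727
Numerator Σ_{t=1}^{8}(y_t−ȳ)(y_{t+3}−ȳ) = 14.2314
Denominator Σ(y_t−ȳ)² = 66.1818
r_3 = 14.2314 / 66.1818 = 0.215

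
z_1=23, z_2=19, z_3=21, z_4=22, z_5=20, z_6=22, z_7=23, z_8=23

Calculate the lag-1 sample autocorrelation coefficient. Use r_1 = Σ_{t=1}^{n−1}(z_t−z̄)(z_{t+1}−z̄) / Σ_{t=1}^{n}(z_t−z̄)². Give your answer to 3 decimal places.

-0.064

Mean z̄ = (23 + 19 + 21 + 22 + 20 + 22 + 23 + 23)/8 = 21.6250
Deviations from mean: 1.3750, -2.6250, -0.6250, 0.3750, -1.6250, 0.3750, 1.3750, 1.3750
Σ(z_t−z̄)(z_{t+1}−z̄) = (-3.6094) + (1.6406) + (-0.2344) + (-0.6094) + (-0.6094) + (0.5156) + (1.8906) = -1.0156
Denominator Σ(z_t−z̄)² = 15.8750
r_1 = -1.0156 / 15.8750 = -0.064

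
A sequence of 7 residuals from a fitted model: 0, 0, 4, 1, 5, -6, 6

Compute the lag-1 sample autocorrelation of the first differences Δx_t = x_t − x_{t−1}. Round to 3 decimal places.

First differences Δx: 0, 4, -3, 4, -11, 12
Mean of differences = 1.0000
Numerator Σ(Δx_t−Δx̄)(Δx_{t+1}−Δx̄) = -195.0000
Denominator Σ(Δx_t−Δx̄)² = 300.0000
r_1(Δx) = -195.0000 / 300.0000 = -0.650

-0.650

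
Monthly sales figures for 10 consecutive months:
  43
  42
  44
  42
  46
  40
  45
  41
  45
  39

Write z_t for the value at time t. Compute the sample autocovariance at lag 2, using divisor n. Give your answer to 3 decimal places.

Mean z̄ = (43 + 42 + 44 + 42 + 46 + 40 + 45 + 41 + 45 + 39)/10 = 42.7000
Σ_{t=1}^{8}(z_t−z̄)(z_{t+2}−z̄) = 30.8200
γ_2 = 30.8200 / 10 = 3.082

3.082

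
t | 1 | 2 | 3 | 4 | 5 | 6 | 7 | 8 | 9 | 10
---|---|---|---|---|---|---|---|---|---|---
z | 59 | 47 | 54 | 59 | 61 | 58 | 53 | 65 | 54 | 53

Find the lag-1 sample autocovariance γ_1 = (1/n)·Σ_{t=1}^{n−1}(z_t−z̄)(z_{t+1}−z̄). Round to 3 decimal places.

-3.599

Mean z̄ = (59 + 47 + 54 + 59 + 61 + 58 + 53 + 65 + 54 + 53)/10 = 56.3000
Σ_{t=1}^{9}(z_t−z̄)(z_{t+1}−z̄) = -35.9900
γ_1 = -35.9900 / 10 = -3.599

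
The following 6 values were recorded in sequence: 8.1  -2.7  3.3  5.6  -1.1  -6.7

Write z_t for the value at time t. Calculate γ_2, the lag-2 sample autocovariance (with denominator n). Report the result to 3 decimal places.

-6.921

Mean z̄ = (8.1 − 2.7 + 3.3 + 5.6 − 1.1 − 6.7)/6 = 1.0833
Σ_{t=1}^{4}(z_t−z̄)(z_{t+2}−z̄) = -41.5289
γ_2 = -41.5289 / 6 = -6.921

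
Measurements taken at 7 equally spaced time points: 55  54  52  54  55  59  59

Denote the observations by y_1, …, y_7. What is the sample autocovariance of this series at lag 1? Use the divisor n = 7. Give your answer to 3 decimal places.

3.178

Mean ȳ = (55 + 54 + 52 + 54 + 55 + 59 + 59)/7 = 55.4286
Σ_{t=1}^{6}(y_t−ȳ)(y_{t+1}−ȳ) = 22.2449
γ_1 = 22.2449 / 7 = 3.178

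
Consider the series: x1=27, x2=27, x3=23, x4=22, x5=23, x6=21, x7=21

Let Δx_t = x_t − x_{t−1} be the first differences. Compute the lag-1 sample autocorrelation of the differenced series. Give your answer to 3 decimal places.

-0.375

First differences Δx: 0, -4, -1, 1, -2, 0
Mean of differences = -1.0000
Numerator Σ(Δx_t−Δx̄)(Δx_{t+1}−Δx̄) = -6.0000
Denominator Σ(Δx_t−Δx̄)² = 16.0000
r_1(Δx) = -6.0000 / 16.0000 = -0.375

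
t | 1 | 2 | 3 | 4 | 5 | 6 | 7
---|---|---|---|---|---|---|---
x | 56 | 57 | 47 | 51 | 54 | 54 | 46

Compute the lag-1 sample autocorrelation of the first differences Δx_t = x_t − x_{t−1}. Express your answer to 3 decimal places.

-0.264

First differences Δx: 1, -10, 4, 3, 0, -8
Mean of differences = -1.6667
Numerator Σ(Δx_t−Δx̄)(Δx_{t+1}−Δx̄) = -45.7778
Denominator Σ(Δx_t−Δx̄)² = 173.3333
r_1(Δx) = -45.7778 / 173.3333 = -0.264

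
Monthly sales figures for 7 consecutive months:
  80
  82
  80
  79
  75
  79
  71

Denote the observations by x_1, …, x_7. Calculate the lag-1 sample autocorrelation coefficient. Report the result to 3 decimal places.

0.060

Mean x̄ = (80 + 82 + 80 + 79 + 75 + 79 + 71)/7 = 78.0000
Deviations from mean: 2.0000, 4.0000, 2.0000, 1.0000, -3.0000, 1.0000, -7.0000
Σ(x_t−x̄)(x_{t+1}−x̄) = (8.0000) + (8.0000) + (2.0000) + (-3.0000) + (-3.0000) + (-7.0000) = 5.0000
Denominator Σ(x_t−x̄)² = 84.0000
r_1 = 5.0000 / 84.0000 = 0.060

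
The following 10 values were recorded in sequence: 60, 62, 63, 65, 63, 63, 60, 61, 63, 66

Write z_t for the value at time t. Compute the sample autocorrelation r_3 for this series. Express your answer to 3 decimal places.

-0.636

Mean z̄ = (60 + 62 + 63 + 65 + 63 + 63 + 60 + 61 + 63 + 66)/10 = 62.6000
Σ(z_t−z̄)(z_{t+3}−z̄) = (-6.2400) + (-0.2400) + (0.1600) + (-6.2400) + (-0.6400) + (0.1600) + (-8.8400) = -21.8800
Denominator Σ(z_t−z̄)² = 34.4000
r_3 = -21.8800 / 34.4000 = -0.636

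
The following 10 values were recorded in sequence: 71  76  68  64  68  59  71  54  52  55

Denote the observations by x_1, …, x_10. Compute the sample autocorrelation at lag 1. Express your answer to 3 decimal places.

Mean x̄ = (71 + 76 + 68 + 64 + 68 + 59 + 71 + 54 + 52 + 55)/10 = 63.8000
Numerator Σ_{t=1}^{9}(x_t−x̄)(x_{t+1}−x̄) = 234.9600
Denominator Σ(x_t−x̄)² = 623.6000
r_1 = 234.9600 / 623.6000 = 0.377

0.377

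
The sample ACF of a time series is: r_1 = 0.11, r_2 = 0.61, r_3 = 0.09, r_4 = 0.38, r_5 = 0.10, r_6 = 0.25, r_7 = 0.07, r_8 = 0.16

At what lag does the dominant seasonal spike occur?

The largest autocorrelation is r_2 = 0.61, with weaker echoes at lags 4 (0.38), 6 (0.25) and 8 (0.16); the remaining lags stay at or below 0.11.
The dominant spike at lag 2 indicates a seasonal period of 2.

2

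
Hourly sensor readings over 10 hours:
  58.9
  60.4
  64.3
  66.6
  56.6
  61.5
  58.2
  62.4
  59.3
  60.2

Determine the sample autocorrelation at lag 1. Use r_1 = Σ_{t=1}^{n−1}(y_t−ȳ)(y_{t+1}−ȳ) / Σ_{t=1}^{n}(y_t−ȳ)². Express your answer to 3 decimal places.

Mean ȳ = (58.9 + 60.4 + 64.3 + 66.6 + 56.6 + 61.5 + 58.2 + 62.4 + 59.3 + 60.2)/10 = 60.8400
Numerator Σ_{t=1}^{9}(y_t−ȳ)(y_{t+1}−ȳ) = -15.2376
Denominator Σ(y_t−ȳ)² = 79.7040
r_1 = -15.2376 / 79.7040 = -0.191

-0.191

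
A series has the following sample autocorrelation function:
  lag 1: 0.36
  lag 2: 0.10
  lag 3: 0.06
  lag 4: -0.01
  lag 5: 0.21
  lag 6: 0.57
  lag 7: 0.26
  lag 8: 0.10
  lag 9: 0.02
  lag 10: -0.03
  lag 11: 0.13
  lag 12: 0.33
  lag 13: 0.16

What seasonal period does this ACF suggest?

6

The largest autocorrelation is r_6 = 0.57; the remaining lags stay at or below 0.36. The elevated value at lag 1 (0.36), dropping to 0.10 at lag 2, reflects decaying short-term dependence rather than seasonality.
The dominant spike at lag 6 indicates a seasonal period of 6.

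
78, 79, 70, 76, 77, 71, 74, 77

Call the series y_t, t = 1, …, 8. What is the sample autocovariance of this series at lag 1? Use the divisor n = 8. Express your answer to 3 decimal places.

-2.039

Mean ȳ = (78 + 79 + 70 + 76 + 77 + 71 + 74 + 77)/8 = 75.2500
Deviations: 2.7500, 3.7500, -5.2500, 0.7500, 1.7500, -4.2500, -1.2500, 1.7500
Σ_{t=1}^{7}(y_t−ȳ)(y_{t+1}−ȳ) = -16.3125
γ_1 = -16.3125 / 8 = -2.039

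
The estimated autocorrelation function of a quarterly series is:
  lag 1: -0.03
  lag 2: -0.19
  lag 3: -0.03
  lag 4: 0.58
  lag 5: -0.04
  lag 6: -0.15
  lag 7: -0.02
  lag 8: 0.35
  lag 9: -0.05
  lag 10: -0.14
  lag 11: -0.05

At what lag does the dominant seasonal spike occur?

4

The largest autocorrelation is r_4 = 0.58, with a weaker echo at lag 8 (0.35); the remaining lags stay at or below -0.02.
The dominant spike at lag 4 indicates a seasonal period of 4.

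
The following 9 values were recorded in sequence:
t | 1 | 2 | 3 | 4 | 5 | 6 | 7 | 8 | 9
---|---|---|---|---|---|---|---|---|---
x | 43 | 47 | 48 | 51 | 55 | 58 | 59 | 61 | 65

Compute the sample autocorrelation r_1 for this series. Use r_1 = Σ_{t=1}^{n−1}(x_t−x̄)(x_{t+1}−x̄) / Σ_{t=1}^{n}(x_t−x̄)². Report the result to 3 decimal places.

0.632

Mean x̄ = (43 + 47 + 48 + 51 + 55 + 58 + 59 + 61 + 65)/9 = 54.1111
Numerator Σ_{t=1}^{8}(x_t−x̄)(x_{t+1}−x̄) = 269.8765
Denominator Σ(x_t−x̄)² = 426.8889
r_1 = 269.8765 / 426.8889 = 0.632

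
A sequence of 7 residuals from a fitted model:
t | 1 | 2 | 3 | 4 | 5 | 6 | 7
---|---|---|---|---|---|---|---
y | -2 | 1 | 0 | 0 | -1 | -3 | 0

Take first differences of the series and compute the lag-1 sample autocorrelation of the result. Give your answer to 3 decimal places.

-0.248

First differences Δy: 3, -1, 0, -1, -2, 3
Mean of differences = 0.3333
Numerator Σ(Δy_t−Δȳ)(Δy_{t+1}−Δȳ) = -5.7778
Denominator Σ(Δy_t−Δȳ)² = 23.3333
r_1(Δy) = -5.7778 / 23.3333 = -0.248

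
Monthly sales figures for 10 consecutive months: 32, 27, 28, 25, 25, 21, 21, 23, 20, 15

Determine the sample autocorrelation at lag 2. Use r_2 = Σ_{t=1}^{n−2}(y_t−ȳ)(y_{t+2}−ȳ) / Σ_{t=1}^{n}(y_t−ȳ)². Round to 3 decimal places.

Mean ȳ = (32 + 27 + 28 + 25 + 25 + 21 + 21 + 23 + 20 + 15)/10 = 23.7000
Numerator Σ_{t=1}^{8}(y_t−ȳ)(y_{t+2}−ȳ) = 56.5200
Denominator Σ(y_t−ȳ)² = 206.1000
r_2 = 56.5200 / 206.1000 = 0.274

0.274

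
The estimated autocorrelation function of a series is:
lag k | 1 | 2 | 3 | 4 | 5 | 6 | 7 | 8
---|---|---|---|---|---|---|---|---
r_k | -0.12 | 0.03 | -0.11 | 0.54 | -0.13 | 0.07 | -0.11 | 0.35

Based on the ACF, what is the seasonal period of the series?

4

The largest autocorrelation is r_4 = 0.54, with a weaker echo at lag 8 (0.35); the remaining lags stay at or below 0.07.
The dominant spike at lag 4 indicates a seasonal period of 4.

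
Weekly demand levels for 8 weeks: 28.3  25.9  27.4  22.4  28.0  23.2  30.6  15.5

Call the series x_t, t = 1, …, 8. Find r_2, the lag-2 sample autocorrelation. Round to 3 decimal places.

Mean x̄ = (28.3 + 25.9 + 27.4 + 22.4 + 28.0 + 23.2 + 30.6 + 15.5)/8 = 25.1625
Numerator Σ_{t=1}^{6}(x_t−x̄)(x_{t+2}−x̄) = 51.1447
Denominator Σ(x_t−x̄)² = 157.8588
r_2 = 51.1447 / 157.8588 = 0.324

0.324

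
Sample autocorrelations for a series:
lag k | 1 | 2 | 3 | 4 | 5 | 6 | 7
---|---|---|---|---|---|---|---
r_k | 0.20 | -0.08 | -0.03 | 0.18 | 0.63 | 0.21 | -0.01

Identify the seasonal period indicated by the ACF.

The largest autocorrelation is r_5 = 0.63; the remaining lags stay at or below 0.21.
The dominant spike at lag 5 indicates a seasonal period of 5.

5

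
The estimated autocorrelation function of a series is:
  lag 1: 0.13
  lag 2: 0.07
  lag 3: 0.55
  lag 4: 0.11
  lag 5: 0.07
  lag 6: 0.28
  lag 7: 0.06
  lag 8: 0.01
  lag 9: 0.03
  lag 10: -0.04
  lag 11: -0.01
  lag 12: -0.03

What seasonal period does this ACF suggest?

3

The largest autocorrelation is r_3 = 0.55, with a weaker echo at lag 6 (0.28); the remaining lags stay at or below 0.13.
The dominant spike at lag 3 indicates a seasonal period of 3.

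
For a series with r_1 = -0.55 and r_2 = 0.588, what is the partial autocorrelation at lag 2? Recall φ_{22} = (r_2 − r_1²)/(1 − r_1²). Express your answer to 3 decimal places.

φ_{22} = (r_2 − r_1²) / (1 − r_1²)
r_1² = (-0.55)² = 0.3025
Numerator = 0.588 − 0.3025 = 0.2855; denominator = 1 − 0.3025 = 0.6975
φ_{22} = 0.2855 / 0.6975 = 0.409

0.409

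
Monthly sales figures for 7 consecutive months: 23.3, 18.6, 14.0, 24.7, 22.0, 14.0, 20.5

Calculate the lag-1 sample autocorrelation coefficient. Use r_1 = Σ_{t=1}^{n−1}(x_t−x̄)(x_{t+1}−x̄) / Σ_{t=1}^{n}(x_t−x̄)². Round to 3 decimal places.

-0.300

Mean x̄ = (23.3 + 18.6 + 14.0 + 24.7 + 22.0 + 14.0 + 20.5)/7 = 19.5857
Numerator Σ_{t=1}^{6}(x_t−x̄)(x_{t+1}−x̄) = -32.9673
Denominator Σ(x_t−x̄)² = 109.9886
r_1 = -32.9673 / 109.9886 = -0.300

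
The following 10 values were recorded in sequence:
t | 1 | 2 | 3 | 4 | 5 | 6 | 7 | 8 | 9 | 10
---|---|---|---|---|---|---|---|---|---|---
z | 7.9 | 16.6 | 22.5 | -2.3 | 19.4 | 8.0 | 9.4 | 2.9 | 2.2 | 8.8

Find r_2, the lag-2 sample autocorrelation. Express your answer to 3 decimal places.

0.100

Mean z̄ = (7.9 + 16.6 + 22.5 − 2.3 + 19.4 + 8.0 + 9.4 + 2.9 + 2.2 + 8.8)/10 = 9.5400
Numerator Σ_{t=1}^{8}(z_t−z̄)(z_{t+2}−z̄) = 55.9608
Denominator Σ(z_t−z̄)² = 558.8040
r_2 = 55.9608 / 558.8040 = 0.100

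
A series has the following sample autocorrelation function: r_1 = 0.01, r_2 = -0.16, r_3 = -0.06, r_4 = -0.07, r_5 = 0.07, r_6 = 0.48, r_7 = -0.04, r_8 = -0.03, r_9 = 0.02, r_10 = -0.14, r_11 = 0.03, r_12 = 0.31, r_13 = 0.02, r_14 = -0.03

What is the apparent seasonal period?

The largest autocorrelation is r_6 = 0.48, with a weaker echo at lag 12 (0.31); the remaining lags stay at or below 0.07.
The dominant spike at lag 6 indicates a seasonal period of 6.

6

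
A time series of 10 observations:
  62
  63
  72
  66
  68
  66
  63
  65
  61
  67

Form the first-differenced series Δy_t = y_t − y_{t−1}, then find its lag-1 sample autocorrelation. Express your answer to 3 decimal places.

-0.490

First differences Δy: 1, 9, -6, 2, -2, -3, 2, -4, 6
Mean of differences = 0.5556
Numerator Σ(Δy_t−Δȳ)(Δy_{t+1}−Δȳ) = -92.1975
Denominator Σ(Δy_t−Δȳ)² = 188.2222
r_1(Δy) = -92.1975 / 188.2222 = -0.490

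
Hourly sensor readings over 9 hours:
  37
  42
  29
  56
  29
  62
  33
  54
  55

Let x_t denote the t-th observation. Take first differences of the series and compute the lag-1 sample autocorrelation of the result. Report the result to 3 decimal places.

First differences Δx: 5, -13, 27, -27, 33, -29, 21, 1
Mean of differences = 2.2500
Numerator Σ(Δx_t−Δx̄)(Δx_{t+1}−Δx̄) = -3613.0625
Denominator Σ(Δx_t−Δx̄)² = 3983.5000
r_1(Δx) = -3613.0625 / 3983.5000 = -0.907

-0.907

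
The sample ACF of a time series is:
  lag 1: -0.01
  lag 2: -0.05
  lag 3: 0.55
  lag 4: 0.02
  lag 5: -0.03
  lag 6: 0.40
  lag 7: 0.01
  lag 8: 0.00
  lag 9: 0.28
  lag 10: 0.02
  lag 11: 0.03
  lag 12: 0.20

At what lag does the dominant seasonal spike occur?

3

The largest autocorrelation is r_3 = 0.55, with weaker echoes at lags 6 (0.40), 9 (0.28) and 12 (0.20); the remaining lags stay at or below 0.03.
The dominant spike at lag 3 indicates a seasonal period of 3.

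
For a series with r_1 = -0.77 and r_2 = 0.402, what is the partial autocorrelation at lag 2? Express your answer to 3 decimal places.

φ_{22} = (r_2 − r_1²) / (1 − r_1²)
r_1² = (-0.77)² = 0.5929
Numerator = 0.402 − 0.5929 = -0.1909; denominator = 1 − 0.5929 = 0.4071
φ_{22} = -0.1909 / 0.4071 = -0.469

-0.469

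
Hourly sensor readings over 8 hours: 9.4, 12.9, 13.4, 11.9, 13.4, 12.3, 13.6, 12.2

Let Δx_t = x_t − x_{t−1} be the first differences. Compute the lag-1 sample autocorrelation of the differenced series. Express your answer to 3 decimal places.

First differences Δx: 3.5, 0.5, -1.5, 1.5, -1.1, 1.3, -1.4
Mean of differences = 0.4000
Numerator Σ(Δx_t−Δx̄)(Δx_{t+1}−Δx̄) = -6.5900
Denominator Σ(Δx_t−Δx̄)² = 20.7400
r_1(Δx) = -6.5900 / 20.7400 = -0.318

-0.318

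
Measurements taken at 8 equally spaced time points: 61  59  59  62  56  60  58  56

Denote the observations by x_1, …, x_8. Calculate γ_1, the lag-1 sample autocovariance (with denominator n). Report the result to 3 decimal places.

-1.252

Mean x̄ = (61 + 59 + 59 + 62 + 56 + 60 + 58 + 56)/8 = 58.8750
Deviations: 2.1250, 0.1250, 0.1250, 3.1250, -2.8750, 1.1250, -0.8750, -2.8750
Σ_{t=1}^{7}(x_t−x̄)(x_{t+1}−x̄) = -10.0156
γ_1 = -10.0156 / 8 = -1.252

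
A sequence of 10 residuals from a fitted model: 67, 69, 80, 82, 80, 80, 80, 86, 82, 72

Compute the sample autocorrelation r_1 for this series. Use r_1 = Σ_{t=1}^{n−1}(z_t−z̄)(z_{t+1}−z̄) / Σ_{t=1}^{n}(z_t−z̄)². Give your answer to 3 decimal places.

Mean z̄ = (67 + 69 + 80 + 82 + 80 + 80 + 80 + 86 + 82 + 72)/10 = 77.8000
Numerator Σ_{t=1}^{9}(z_t−z̄)(z_{t+1}−z̄) = 131.9600
Denominator Σ(z_t−z̄)² = 349.6000
r_1 = 131.9600 / 349.6000 = 0.377

0.377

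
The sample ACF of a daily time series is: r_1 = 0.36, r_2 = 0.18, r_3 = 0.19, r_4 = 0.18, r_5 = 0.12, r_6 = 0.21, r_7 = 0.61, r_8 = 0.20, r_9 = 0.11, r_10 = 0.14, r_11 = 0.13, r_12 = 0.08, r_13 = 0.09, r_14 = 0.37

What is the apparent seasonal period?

The largest autocorrelation is r_7 = 0.61, with a weaker echo at lag 14 (0.37); the remaining lags stay at or below 0.36. The elevated value at lag 1 (0.36), dropping to 0.18 at lag 2, reflects decaying short-term dependence rather than seasonality.
The dominant spike at lag 7 indicates a seasonal period of 7.

7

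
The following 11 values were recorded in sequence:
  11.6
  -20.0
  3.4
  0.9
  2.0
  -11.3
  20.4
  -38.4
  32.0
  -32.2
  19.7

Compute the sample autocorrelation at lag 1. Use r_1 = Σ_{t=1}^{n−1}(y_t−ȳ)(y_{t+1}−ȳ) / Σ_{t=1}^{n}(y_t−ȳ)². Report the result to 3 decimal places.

-0.854

Mean ȳ = (11.6 − 20.0 + 3.4 + 0.9 + 2.0 − 11.3 + 20.4 − 38.4 + 32.0 − 32.2 + 19.7)/11 = -1.0818
Numerator Σ_{t=1}^{10}(y_t−ȳ)(y_{t+1}−ȳ) = -4273.0649
Denominator Σ(y_t−ȳ)² = 5005.3964
r_1 = -4273.0649 / 5005.3964 = -0.854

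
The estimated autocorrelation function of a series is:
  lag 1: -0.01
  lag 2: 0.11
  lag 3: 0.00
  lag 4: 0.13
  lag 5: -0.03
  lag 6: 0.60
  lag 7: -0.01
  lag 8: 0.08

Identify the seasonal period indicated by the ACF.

6

The largest autocorrelation is r_6 = 0.60; the remaining lags stay at or below 0.13.
The dominant spike at lag 6 indicates a seasonal period of 6.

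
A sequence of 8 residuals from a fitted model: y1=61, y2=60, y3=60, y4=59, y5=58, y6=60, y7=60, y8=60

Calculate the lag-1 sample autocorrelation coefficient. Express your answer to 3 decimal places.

Mean ȳ = (61 + 60 + 60 + 59 + 58 + 60 + 60 + 60)/8 = 59.7500
Deviations from mean: 1.2500, 0.2500, 0.2500, -0.7500, -1.7500, 0.2500, 0.2500, 0.2500
Σ(y_t−ȳ)(y_{t+1}−ȳ) = (0.3125) + (0.0625) + (-0.1875) + (1.3125) + (-0.4375) + (0.0625) + (0.0625) = 1.1875
Denominator Σ(y_t−ȳ)² = 5.5000
r_1 = 1.1875 / 5.5000 = 0.216

0.216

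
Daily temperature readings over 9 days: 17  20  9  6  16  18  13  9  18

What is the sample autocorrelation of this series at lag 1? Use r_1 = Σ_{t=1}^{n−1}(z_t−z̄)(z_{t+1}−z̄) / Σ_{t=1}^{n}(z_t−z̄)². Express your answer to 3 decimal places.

0.005

Mean z̄ = (17 + 20 + 9 + 6 + 16 + 18 + 13 + 9 + 18)/9 = 14.0000
Numerator Σ_{t=1}^{8}(z_t−z̄)(z_{t+1}−z̄) = 1.0000
Denominator Σ(z_t−z̄)² = 196.0000
r_1 = 1.0000 / 196.0000 = 0.005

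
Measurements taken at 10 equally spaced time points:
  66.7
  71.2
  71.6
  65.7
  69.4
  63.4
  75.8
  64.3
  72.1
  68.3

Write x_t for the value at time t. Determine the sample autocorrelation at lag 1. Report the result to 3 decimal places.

Mean x̄ = (66.7 + 71.2 + 71.6 + 65.7 + 69.4 + 63.4 + 75.8 + 64.3 + 72.1 + 68.3)/10 = 68.8500
Numerator Σ_{t=1}^{9}(x_t−x̄)(x_{t+1}−x̄) = -98.0575
Denominator Σ(x_t−x̄)² = 137.5050
r_1 = -98.0575 / 137.5050 = -0.713

-0.713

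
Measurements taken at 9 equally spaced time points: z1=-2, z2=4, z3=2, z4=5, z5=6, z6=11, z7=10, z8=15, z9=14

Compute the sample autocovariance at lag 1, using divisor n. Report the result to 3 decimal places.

15.674

Mean z̄ = (-2 + 4 + 2 + 5 + 6 + 11 + 10 + 15 + 14)/9 = 7.2222
Σ_{t=1}^{8}(z_t−z̄)(z_{t+1}−z̄) = 141.0617
γ_1 = 141.0617 / 9 = 15.674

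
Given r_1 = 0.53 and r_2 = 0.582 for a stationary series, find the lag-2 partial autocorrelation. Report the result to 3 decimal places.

0.419

φ_{22} = (r_2 − r_1²) / (1 − r_1²)
r_1² = (0.53)² = 0.2809
Numerator = 0.582 − 0.2809 = 0.3011; denominator = 1 − 0.2809 = 0.7191
φ_{22} = 0.3011 / 0.7191 = 0.419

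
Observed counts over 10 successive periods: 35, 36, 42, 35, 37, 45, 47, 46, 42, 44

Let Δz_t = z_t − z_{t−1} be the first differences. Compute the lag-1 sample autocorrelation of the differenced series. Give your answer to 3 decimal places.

-0.182

First differences Δz: 1, 6, -7, 2, 8, 2, -1, -4, 2
Mean of differences = 1.0000
Numerator Σ(Δz_t−Δz̄)(Δz_{t+1}−Δz̄) = -31.0000
Denominator Σ(Δz_t−Δz̄)² = 170.0000
r_1(Δz) = -31.0000 / 170.0000 = -0.182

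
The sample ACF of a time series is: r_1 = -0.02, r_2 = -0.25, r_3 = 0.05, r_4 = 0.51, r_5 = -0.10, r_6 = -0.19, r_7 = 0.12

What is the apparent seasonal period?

4

The largest autocorrelation is r_4 = 0.51; the remaining lags stay at or below 0.12.
The dominant spike at lag 4 indicates a seasonal period of 4.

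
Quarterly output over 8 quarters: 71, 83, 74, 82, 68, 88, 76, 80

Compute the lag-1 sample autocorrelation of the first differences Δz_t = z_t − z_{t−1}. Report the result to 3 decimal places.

-0.825

First differences Δz: 12, -9, 8, -14, 20, -12, 4
Mean of differences = 1.2857
Numerator Σ(Δz_t−Δz̄)(Δz_{t+1}−Δz̄) = -852.6531
Denominator Σ(Δz_t−Δz̄)² = 1033.4286
r_1(Δz) = -852.6531 / 1033.4286 = -0.825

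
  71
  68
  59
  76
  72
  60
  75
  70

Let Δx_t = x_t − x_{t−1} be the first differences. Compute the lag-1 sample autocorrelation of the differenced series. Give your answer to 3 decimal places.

First differences Δx: -3, -9, 17, -4, -12, 15, -5
Mean of differences = -0.1429
Numerator Σ(Δx_t−Δx̄)(Δx_{t+1}−Δx̄) = -400.0204
Denominator Σ(Δx_t−Δx̄)² = 788.8571
r_1(Δx) = -400.0204 / 788.8571 = -0.507

-0.507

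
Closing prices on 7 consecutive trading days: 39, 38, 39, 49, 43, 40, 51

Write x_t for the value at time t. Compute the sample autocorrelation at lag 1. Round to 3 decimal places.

Mean x̄ = (39 + 38 + 39 + 49 + 43 + 40 + 51)/7 = 42.7143
Σ(x_t−x̄)(x_{t+1}−x̄) = (17.5102) + (17.5102) + (-23.3469) + (1.7959) + (-0.7755) + (-22.4898) = -9.7959
Denominator Σ(x_t−x̄)² = 165.4286
r_1 = -9.7959 / 165.4286 = -0.059

-0.059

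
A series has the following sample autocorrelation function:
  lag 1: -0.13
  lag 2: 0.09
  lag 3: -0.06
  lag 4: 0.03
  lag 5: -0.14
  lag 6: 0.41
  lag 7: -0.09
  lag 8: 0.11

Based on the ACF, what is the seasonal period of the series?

6

The largest autocorrelation is r_6 = 0.41; the remaining lags stay at or below 0.11.
The dominant spike at lag 6 indicates a seasonal period of 6.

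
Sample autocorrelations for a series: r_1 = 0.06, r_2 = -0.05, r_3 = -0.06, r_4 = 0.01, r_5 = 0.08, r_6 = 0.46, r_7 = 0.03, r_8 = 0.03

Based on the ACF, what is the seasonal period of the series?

6

The largest autocorrelation is r_6 = 0.46; the remaining lags stay at or below 0.08.
The dominant spike at lag 6 indicates a seasonal period of 6.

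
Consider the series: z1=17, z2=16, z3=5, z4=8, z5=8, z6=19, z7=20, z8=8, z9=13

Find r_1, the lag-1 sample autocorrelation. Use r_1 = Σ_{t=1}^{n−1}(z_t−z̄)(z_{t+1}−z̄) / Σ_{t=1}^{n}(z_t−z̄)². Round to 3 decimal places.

Mean z̄ = (17 + 16 + 5 + 8 + 8 + 19 + 20 + 8 + 13)/9 = 12.6667
Numerator Σ_{t=1}^{8}(z_t−z̄)(z_{t+1}−z̄) = 27.5556
Denominator Σ(z_t−z̄)² = 248.0000
r_1 = 27.5556 / 248.0000 = 0.111

0.111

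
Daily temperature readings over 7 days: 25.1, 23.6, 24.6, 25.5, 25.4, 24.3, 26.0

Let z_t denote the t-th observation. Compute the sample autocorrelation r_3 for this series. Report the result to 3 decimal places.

Mean z̄ = (25.1 + 23.6 + 24.6 + 25.5 + 25.4 + 24.3 + 26.0)/7 = 24.9286
Σ(z_t−z̄)(z_{t+3}−z̄) = (0.0980) + (-0.6263) + (0.2065) + (0.6122) = 0.2904
Denominator Σ(z_t−z̄)² = 3.9943
r_3 = 0.2904 / 3.9943 = 0.073

0.073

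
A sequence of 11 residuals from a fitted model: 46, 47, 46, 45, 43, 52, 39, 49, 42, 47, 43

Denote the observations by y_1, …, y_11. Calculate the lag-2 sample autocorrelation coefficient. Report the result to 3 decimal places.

0.556

Mean ȳ = (46 + 47 + 46 + 45 + 43 + 52 + 39 + 49 + 42 + 47 + 43)/11 = 45.3636
Numerator Σ_{t=1}^{9}(y_t−ȳ)(y_{t+2}−ȳ) = 70.3719
Denominator Σ(y_t−ȳ)² = 126.5455
r_2 = 70.3719 / 126.5455 = 0.556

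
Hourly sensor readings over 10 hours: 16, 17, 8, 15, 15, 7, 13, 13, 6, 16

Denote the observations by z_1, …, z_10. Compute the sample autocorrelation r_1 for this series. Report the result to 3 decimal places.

Mean z̄ = (16 + 17 + 8 + 15 + 15 + 7 + 13 + 13 + 6 + 16)/10 = 12.6000
Numerator Σ_{t=1}^{9}(z_t−z̄)(z_{t+1}−z̄) = -51.1600
Denominator Σ(z_t−z̄)² = 150.4000
r_1 = -51.1600 / 150.4000 = -0.340

-0.340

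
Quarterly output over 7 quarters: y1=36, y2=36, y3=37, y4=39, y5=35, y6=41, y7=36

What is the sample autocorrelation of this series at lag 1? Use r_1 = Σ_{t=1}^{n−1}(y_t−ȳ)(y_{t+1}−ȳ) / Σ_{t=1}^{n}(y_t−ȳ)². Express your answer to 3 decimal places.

Mean ȳ = (36 + 36 + 37 + 39 + 35 + 41 + 36)/7 = 37.1429
Deviations from mean: -1.1429, -1.1429, -0.1429, 1.8571, -2.1429, 3.8571, -1.1429
Σ(y_t−ȳ)(y_{t+1}−ȳ) = (1.3061) + (0.1633) + (-0.2653) + (-3.9796) + (-8.2653) + (-4.4082) = -15.4490
Denominator Σ(y_t−ȳ)² = 26.8571
r_1 = -15.4490 / 26.8571 = -0.575

-0.575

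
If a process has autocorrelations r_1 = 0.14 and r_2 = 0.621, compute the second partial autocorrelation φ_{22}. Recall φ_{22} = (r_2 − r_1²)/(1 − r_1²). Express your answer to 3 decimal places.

0.613

φ_{22} = (r_2 − r_1²) / (1 − r_1²)
r_1² = (0.14)² = 0.0196
Numerator = 0.621 − 0.0196 = 0.6014; denominator = 1 − 0.0196 = 0.9804
φ_{22} = 0.6014 / 0.9804 = 0.613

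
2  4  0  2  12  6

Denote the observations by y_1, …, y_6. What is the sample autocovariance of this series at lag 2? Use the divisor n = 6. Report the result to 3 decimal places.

-4.370

Mean ȳ = (2 + 4 + 0 + 2 + 12 + 6)/6 = 4.3333
Deviations: -2.3333, -0.3333, -4.3333, -2.3333, 7.6667, 1.6667
Σ_{t=1}^{4}(y_t−ȳ)(y_{t+2}−ȳ) = -26.2222
γ_2 = -26.2222 / 6 = -4.370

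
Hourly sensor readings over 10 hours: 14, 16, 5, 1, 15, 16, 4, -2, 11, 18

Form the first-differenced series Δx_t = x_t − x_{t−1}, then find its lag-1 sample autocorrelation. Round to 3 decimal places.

0.075

First differences Δx: 2, -11, -4, 14, 1, -12, -6, 13, 7
Mean of differences = 0.4444
Numerator Σ(Δx_t−Δx̄)(Δx_{t+1}−Δx̄) = 55.0247
Denominator Σ(Δx_t−Δx̄)² = 734.2222
r_1(Δx) = 55.0247 / 734.2222 = 0.075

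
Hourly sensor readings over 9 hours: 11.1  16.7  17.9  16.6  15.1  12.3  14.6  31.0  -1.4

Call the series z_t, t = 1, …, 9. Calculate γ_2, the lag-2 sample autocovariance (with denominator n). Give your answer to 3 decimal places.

-5.461

Mean z̄ = (11.1 + 16.7 + 17.9 + 16.6 + 15.1 + 12.3 + 14.6 + 31.0 − 1.4)/9 = 14.8778
Σ_{t=1}^{7}(z_t−z̄)(z_{t+2}−z̄) = -49.1465
γ_2 = -49.1465 / 9 = -5.461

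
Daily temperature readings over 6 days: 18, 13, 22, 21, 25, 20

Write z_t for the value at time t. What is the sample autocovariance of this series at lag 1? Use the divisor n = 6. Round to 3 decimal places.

1.190

Mean z̄ = (18 + 13 + 22 + 21 + 25 + 20)/6 = 19.8333
Σ_{t=1}^{5}(z_t−z̄)(z_{t+1}−z̄) = 7.1389
γ_1 = 7.1389 / 6 = 1.190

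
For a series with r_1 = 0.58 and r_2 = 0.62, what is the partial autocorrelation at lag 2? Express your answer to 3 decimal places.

0.427

φ_{22} = (r_2 − r_1²) / (1 − r_1²)
r_1² = (0.58)² = 0.3364
Numerator = 0.62 − 0.3364 = 0.2836; denominator = 1 − 0.3364 = 0.6636
φ_{22} = 0.2836 / 0.6636 = 0.427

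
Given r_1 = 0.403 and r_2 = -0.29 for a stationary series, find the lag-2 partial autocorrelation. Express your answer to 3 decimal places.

φ_{22} = (r_2 − r_1²) / (1 − r_1²)
r_1² = (0.403)² = 0.162409
Numerator = -0.29 − 0.1624 = -0.4524; denominator = 1 − 0.1624 = 0.8376
φ_{22} = -0.4524 / 0.8376 = -0.540

-0.540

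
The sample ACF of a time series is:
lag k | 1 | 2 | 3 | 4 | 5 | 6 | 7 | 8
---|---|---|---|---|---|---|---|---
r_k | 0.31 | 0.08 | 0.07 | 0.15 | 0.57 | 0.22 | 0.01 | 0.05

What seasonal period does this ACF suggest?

5

The largest autocorrelation is r_5 = 0.57; the remaining lags stay at or below 0.31. The elevated value at lag 1 (0.31), dropping to 0.08 at lag 2, reflects decaying short-term dependence rather than seasonality.
The dominant spike at lag 5 indicates a seasonal period of 5.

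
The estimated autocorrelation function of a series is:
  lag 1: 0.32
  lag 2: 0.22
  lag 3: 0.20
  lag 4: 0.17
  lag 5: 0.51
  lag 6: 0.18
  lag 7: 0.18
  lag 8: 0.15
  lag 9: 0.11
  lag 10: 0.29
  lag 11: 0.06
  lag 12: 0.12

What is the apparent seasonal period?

5

The largest autocorrelation is r_5 = 0.51; the remaining lags stay at or below 0.32. The elevated value at lag 1 (0.32), dropping to 0.22 at lag 2, reflects decaying short-term dependence rather than seasonality.
The dominant spike at lag 5 indicates a seasonal period of 5.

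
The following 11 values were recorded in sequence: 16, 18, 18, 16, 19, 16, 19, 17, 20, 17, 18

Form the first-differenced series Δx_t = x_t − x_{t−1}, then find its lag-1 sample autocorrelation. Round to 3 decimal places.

-0.831

First differences Δx: 2, 0, -2, 3, -3, 3, -2, 3, -3, 1
Mean of differences = 0.2000
Numerator Σ(Δx_t−Δx̄)(Δx_{t+1}−Δx̄) = -47.8400
Denominator Σ(Δx_t−Δx̄)² = 57.6000
r_1(Δx) = -47.8400 / 57.6000 = -0.831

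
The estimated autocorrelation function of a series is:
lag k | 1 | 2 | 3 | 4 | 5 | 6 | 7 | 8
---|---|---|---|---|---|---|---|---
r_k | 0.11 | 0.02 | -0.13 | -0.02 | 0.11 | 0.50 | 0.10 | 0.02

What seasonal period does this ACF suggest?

6

The largest autocorrelation is r_6 = 0.50; the remaining lags stay at or below 0.11.
The dominant spike at lag 6 indicates a seasonal period of 6.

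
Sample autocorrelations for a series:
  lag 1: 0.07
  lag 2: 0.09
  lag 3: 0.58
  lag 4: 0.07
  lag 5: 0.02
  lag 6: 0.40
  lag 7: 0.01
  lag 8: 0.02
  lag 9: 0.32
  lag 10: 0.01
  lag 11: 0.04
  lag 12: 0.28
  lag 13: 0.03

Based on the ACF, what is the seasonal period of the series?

The largest autocorrelation is r_3 = 0.58, with weaker echoes at lags 6 (0.40), 9 (0.32) and 12 (0.28); the remaining lags stay at or below 0.09.
The dominant spike at lag 3 indicates a seasonal period of 3.

3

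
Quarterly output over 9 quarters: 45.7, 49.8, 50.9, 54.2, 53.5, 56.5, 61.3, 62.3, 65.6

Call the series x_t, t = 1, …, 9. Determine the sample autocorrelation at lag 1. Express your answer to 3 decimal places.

Mean x̄ = (45.7 + 49.8 + 50.9 + 54.2 + 53.5 + 56.5 + 61.3 + 62.3 + 65.6)/9 = 55.5333
Numerator Σ_{t=1}^{8}(x_t−x̄)(x_{t+1}−x̄) = 202.5789
Denominator Σ(x_t−x̄)² = 338.2600
r_1 = 202.5789 / 338.2600 = 0.599

0.599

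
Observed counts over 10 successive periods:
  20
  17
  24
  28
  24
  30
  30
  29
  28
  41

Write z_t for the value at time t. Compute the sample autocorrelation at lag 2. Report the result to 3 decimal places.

0.131

Mean z̄ = (20 + 17 + 24 + 28 + 24 + 30 + 30 + 29 + 28 + 41)/10 = 27.1000
Numerator Σ_{t=1}^{8}(z_t−z̄)(z_{t+2}−z̄) = 50.6800
Denominator Σ(z_t−z̄)² = 386.9000
r_2 = 50.6800 / 386.9000 = 0.131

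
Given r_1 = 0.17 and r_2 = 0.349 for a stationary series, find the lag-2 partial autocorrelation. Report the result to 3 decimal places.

φ_{22} = (r_2 − r_1²) / (1 − r_1²)
r_1² = (0.17)² = 0.0289
Numerator = 0.349 − 0.0289 = 0.3201; denominator = 1 − 0.0289 = 0.9711
φ_{22} = 0.3201 / 0.9711 = 0.330

0.330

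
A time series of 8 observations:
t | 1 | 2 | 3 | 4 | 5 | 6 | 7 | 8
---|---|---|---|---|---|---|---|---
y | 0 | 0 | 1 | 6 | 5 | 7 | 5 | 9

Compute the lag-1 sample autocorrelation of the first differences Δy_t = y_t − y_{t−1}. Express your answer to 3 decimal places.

First differences Δy: 0, 1, 5, -1, 2, -2, 4
Mean of differences = 1.2857
Numerator Σ(Δy_t−Δȳ)(Δy_{t+1}−Δȳ) = -22.0816
Denominator Σ(Δy_t−Δȳ)² = 39.4286
r_1(Δy) = -22.0816 / 39.4286 = -0.560

-0.560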